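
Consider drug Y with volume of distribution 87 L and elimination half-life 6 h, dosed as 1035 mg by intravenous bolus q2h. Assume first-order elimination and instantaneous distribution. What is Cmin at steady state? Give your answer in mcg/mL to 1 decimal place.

k = ln2/t½ = ln2/6 ≈ 0.115525 h⁻¹; fraction remaining f = e^(−kτ) = e^(−0.115525×2) ≈ 0.7937.
At steady state, accumulation factor R = 1/(1 − e^(−kτ)) ≈ 4.8473.
Single-dose peak C₀ = D/Vd = 1035/87 ≈ 11.897 mcg/mL.
Cmax,ss = C₀/(1 − f) ≈ 11.897/0.2063 ≈ 57.668 mcg/mL.
One interval later, Cmin,ss = Cmax,ss·e^(−kτ) ≈ 57.668 × 0.7937 ≈ 45.771 mcg/mL.

45.8 mcg/mL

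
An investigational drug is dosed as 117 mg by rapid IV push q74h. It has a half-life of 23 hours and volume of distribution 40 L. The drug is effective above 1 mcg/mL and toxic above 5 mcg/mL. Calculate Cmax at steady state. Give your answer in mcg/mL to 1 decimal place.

3.3 mcg/mL

k = ln2/t½ = ln2/23 ≈ 0.030137 h⁻¹; fraction remaining f = e^(−kτ) = e^(−0.030137×74) ≈ 0.1075.
At steady state, accumulation factor R = 1/(1 − e^(−kτ)) ≈ 1.1204.
Single-dose peak C₀ = D/Vd = 117/40 ≈ 2.925 mcg/mL.
Cmax,ss = C₀/(1 − f) ≈ 2.925/0.8925 ≈ 3.277 mcg/mL.
Peak 3.3 mcg/mL vs MTC 5 mcg/mL: below toxic threshold.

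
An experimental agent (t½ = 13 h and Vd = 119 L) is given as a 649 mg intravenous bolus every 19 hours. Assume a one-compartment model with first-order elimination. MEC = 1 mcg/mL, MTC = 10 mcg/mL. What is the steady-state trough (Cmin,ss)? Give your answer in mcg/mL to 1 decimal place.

3.1 mcg/mL

τ/t½ = 19/13 ≈ 1.4615, so fraction remaining f = (1/2)^(19/13) ≈ 0.3631.
Accumulation ratio R = 1/(1 − f) ≈ 1/0.6369 ≈ 1.5701.
Each bolus raises the concentration by D/Vd = 649/119 ≈ 5.454 mcg/mL.
Cmax,ss = C₀/(1 − f) ≈ 5.454/0.6369 ≈ 8.563 mcg/mL.
One interval later, Cmin,ss = Cmax,ss·e^(−kτ) ≈ 8.563 × 0.3631 ≈ 3.109 mcg/mL.
Trough 3.1 mcg/mL vs MEC 1 mcg/mL: adequate.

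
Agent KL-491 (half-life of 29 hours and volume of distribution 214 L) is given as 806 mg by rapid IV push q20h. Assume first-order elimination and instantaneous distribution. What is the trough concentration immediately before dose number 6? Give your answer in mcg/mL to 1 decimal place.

5.6 mcg/mL

f = (1/2)^(τ/t½) = (1/2)^(20/29) ≈ 0.6200.
C₀ = D/Vd = 806/214 ≈ 3.766 mcg/mL.
Before the 6th dose, 5 doses have been given. Superposition: Cmin = C₀·(f + f² + … + f^5).
≈ 3.766 × (0.6200 + 0.3844 + 0.2383 + 0.1478 + 0.0916) ≈ 3.766 × 1.4821 ≈ 5.582 mcg/mL.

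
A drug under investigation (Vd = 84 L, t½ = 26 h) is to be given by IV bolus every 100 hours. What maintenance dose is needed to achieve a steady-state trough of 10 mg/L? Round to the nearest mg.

τ/t½ = 100/26 ≈ 3.8462, so f = (1/2)^(100/26) ≈ 0.069533.
Cmin,ss = (D/Vd)·f/(1−f), so D = Cmin,ss·Vd·(1−f)/f.
D = 10 × 84 × (1−f)/f ≈ 10 × 84 × 13.38166 ≈ 11240.59 mg.

11241 mg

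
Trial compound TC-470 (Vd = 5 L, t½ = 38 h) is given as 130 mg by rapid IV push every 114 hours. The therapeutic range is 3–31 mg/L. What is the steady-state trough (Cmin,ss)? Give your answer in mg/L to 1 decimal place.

3.7 mg/L

The dosing interval is 3 half-lives, so f = 2^(−3) = 0.125.
At steady state, R = 1/(1 − 0.125) = 8/7.
Single-dose peak C₀ = D/Vd = 130/5 = 26 mg/L.
Steady-state peak Cmax,ss = C₀·R = 26 × 8/7 ≈ 29.714 mg/L.
Steady-state trough Cmin,ss = Cmax,ss·f ≈ 29.714 × 0.125 ≈ 3.714 mg/L.
Trough 3.7 mg/L vs MEC 3 mg/L: adequate.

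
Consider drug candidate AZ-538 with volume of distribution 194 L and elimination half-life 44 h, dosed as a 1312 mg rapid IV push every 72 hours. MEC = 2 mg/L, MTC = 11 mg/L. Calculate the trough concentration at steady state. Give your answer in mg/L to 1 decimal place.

3.2 mg/L

Over one 72-h interval, 72/44 ≈ 1.6364 half-lives elapse, leaving f ≈ 0.3217 of each dose.
Accumulation ratio R = 1/(1 − f) ≈ 1/0.6783 ≈ 1.4743.
Single-dose peak C₀ = D/Vd = 1312/194 ≈ 6.763 mg/L.
Steady-state peak Cmax,ss = C₀·R ≈ 6.763 × 1.4743 ≈ 9.971 mg/L.
Steady-state trough Cmin,ss = Cmax,ss·f ≈ 9.971 × 0.3217 ≈ 3.208 mg/L.
Trough 3.2 mg/L vs MEC 2 mg/L: adequate.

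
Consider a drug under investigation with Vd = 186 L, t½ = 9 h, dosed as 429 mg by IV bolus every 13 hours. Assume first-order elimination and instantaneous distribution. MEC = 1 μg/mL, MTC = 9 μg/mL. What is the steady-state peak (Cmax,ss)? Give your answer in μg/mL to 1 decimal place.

3.6 μg/mL

Over one 13-h interval, 13/9 ≈ 1.4444 half-lives elapse, leaving f ≈ 0.3674 of each dose.
Accumulation ratio R = 1/(1 − f) ≈ 1/0.6326 ≈ 1.5808.
Single-dose peak C₀ = D/Vd = 429/186 ≈ 2.306 μg/mL.
Steady-state peak Cmax,ss = C₀·R ≈ 2.306 × 1.5808 ≈ 3.645 μg/mL.
Peak 3.6 μg/mL vs MTC 9 μg/mL: below toxic threshold.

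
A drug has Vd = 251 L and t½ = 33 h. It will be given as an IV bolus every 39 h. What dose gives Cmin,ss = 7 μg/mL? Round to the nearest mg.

2229 mg

τ/t½ = 39/33 ≈ 1.1818, so f = (1/2)^(39/33) ≈ 0.440796.
Cmin,ss = (D/Vd)·f/(1−f), so D = Cmin,ss·Vd·(1−f)/f.
D = 7 × 251 × (1−f)/f ≈ 7 × 251 × 1.26862 ≈ 2228.97 mg.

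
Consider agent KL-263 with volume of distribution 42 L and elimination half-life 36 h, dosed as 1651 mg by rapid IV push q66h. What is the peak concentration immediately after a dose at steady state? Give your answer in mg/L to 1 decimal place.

54.6 mg/L

k = ln2/t½ = ln2/36 ≈ 0.019254 h⁻¹; fraction remaining f = e^(−kτ) = e^(−0.019254×66) ≈ 0.2806.
Accumulation ratio R = 1/(1 − f) ≈ 1/0.7194 ≈ 1.3900.
Single-dose peak C₀ = D/Vd = 1651/42 ≈ 39.310 mg/L.
Steady-state peak Cmax,ss = C₀·R ≈ 39.310 × 1.3900 ≈ 54.641 mg/L.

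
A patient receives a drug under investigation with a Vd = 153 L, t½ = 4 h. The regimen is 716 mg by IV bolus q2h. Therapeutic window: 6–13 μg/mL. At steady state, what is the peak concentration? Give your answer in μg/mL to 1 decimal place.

16.0 μg/mL

Over one 2-h interval, 2/4 ≈ 0.5 half-lives elapse, leaving f ≈ 0.7071 of each dose.
Accumulation ratio R = 1/(1 − f) ≈ 1/0.2929 ≈ 3.4141.
Single-dose peak C₀ = D/Vd = 716/153 ≈ 4.680 μg/mL.
Steady-state peak Cmax,ss = C₀·R ≈ 4.680 × 3.4141 ≈ 15.978 μg/mL.
Peak 16.0 μg/mL vs MTC 13 μg/mL: exceeds toxic threshold.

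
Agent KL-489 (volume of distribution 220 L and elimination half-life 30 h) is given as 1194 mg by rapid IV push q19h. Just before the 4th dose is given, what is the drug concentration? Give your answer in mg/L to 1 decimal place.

7.2 mg/L

f = (1/2)^(τ/t½) = (1/2)^(19/30) ≈ 0.6447.
C₀ = D/Vd = 1194/220 ≈ 5.427 mg/L.
Before the 4th dose, 3 doses have been given. Superposition: Cmin = C₀·(f + f² + … + f^3).
≈ 5.427 × (0.6447 + 0.4156 + 0.2680) ≈ 5.427 × 1.3283 ≈ 7.209 mg/L.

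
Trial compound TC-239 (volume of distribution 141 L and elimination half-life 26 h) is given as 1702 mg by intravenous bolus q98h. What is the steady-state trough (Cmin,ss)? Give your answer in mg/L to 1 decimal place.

Over one 98-h interval, 98/26 ≈ 3.7692 half-lives elapse, leaving f ≈ 0.0733 of each dose.
At steady state, accumulation factor R = 1/(1 − e^(−kτ)) ≈ 1.0791.
Single-dose peak C₀ = D/Vd = 1702/141 ≈ 12.071 mg/L.
Steady-state peak Cmax,ss = C₀·R ≈ 12.071 × 1.0791 ≈ 13.026 mg/L.
Steady-state trough Cmin,ss = Cmax,ss·f ≈ 13.026 × 0.0733 ≈ 0.955 mg/L.

1.0 mg/L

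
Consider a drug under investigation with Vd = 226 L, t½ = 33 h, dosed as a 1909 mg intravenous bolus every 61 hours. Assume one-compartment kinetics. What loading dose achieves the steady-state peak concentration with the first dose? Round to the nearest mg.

f = (1/2)^(61/33) ≈ 0.277684; accumulation ratio R = 1/(1−f) ≈ 1.38444.
Loading dose to hit Cmax,ss on first dose: D_load = D_maint·R ≈ 1909 × 1.38444 ≈ 2642.90 mg.

2643 mg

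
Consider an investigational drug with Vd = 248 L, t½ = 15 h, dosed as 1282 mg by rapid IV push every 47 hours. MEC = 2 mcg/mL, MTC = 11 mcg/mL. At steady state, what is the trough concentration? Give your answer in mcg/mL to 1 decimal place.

0.7 mcg/mL

Over one 47-h interval, 47/15 ≈ 3.1333 half-lives elapse, leaving f ≈ 0.1140 of each dose.
Each bolus raises the concentration by D/Vd = 1282/248 ≈ 5.169 mcg/mL.
Steady-state trough Cmin,ss = C₀·f/(1−f) ≈ 5.169 × 0.1140/0.8860 ≈ 0.665 mcg/mL.
Trough 0.7 mcg/mL vs MEC 2 mcg/mL: subtherapeutic.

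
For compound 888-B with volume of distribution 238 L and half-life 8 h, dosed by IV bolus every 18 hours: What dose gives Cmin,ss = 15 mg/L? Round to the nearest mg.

13412 mg

τ/t½ = 18/8 ≈ 2.25, so f = (1/2)^(18/8) ≈ 0.210224.
Cmin,ss = (D/Vd)·f/(1−f), so D = Cmin,ss·Vd·(1−f)/f.
D = 15 × 238 × (1−f)/f ≈ 15 × 238 × 3.75683 ≈ 13411.88 mg.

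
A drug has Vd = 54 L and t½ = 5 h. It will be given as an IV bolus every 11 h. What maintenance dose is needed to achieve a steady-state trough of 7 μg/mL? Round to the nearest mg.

τ/t½ = 11/5 ≈ 2.2, so f = (1/2)^(11/5) ≈ 0.217638.
Cmin,ss = (D/Vd)·f/(1−f), so D = Cmin,ss·Vd·(1−f)/f.
D = 7 × 54 × (1−f)/f ≈ 7 × 54 × 3.59479 ≈ 1358.83 mg.

1359 mg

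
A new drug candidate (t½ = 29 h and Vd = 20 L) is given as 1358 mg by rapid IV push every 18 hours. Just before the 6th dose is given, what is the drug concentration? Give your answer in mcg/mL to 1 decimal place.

f = (1/2)^(τ/t½) = (1/2)^(18/29) ≈ 0.6504.
C₀ = D/Vd = 1358/20 ≈ 67.900 mcg/mL.
Before the 6th dose, 5 doses have been given. Superposition: Cmin = C₀·(f + f² + … + f^5).
≈ 67.900 × (0.6504 + 0.4230 + 0.2751 + 0.1789 + 0.1164) ≈ 67.900 × 1.6438 ≈ 111.614 mcg/mL.

111.6 mcg/mL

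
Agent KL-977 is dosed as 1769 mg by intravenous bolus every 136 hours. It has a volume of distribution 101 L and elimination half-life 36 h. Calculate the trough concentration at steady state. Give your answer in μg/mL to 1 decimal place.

k = ln2/t½ = ln2/36 ≈ 0.019254 h⁻¹; fraction remaining f = e^(−kτ) = e^(−0.019254×136) ≈ 0.0729.
Accumulation ratio R = 1/(1 − f) ≈ 1/0.9271 ≈ 1.0786.
Single-dose peak C₀ = D/Vd = 1769/101 ≈ 17.515 μg/mL.
Cmax,ss = C₀/(1 − f) ≈ 17.515/0.9271 ≈ 18.892 μg/mL.
Steady-state trough Cmin,ss = Cmax,ss·f ≈ 18.892 × 0.0729 ≈ 1.377 μg/mL.

1.4 μg/mL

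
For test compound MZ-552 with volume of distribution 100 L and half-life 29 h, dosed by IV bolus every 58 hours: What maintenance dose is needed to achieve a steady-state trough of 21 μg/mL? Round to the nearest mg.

6300 mg

τ/t½ = 58/29 ≈ 2, so f = (1/2)^(58/29) ≈ 0.250000.
Cmin,ss = (D/Vd)·f/(1−f), so D = Cmin,ss·Vd·(1−f)/f.
D = 21 × 100 × (1−f)/f ≈ 21 × 100 × 3.00000 ≈ 6300.00 mg.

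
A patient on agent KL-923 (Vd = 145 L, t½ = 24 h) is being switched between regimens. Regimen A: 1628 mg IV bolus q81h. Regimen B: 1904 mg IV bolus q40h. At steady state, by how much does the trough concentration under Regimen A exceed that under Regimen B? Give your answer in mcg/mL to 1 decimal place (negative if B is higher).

Regimen A: f = (1/2)^(81/24) ≈ 0.0964; Cmin,ss = (1628/145)·f/(1−f) ≈ 1.198 mcg/mL.
Regimen B: f = (1/2)^(40/24) ≈ 0.3150; Cmin,ss = (1904/145)·f/(1−f) ≈ 6.038 mcg/mL.
Difference ≈ 1.198 − 6.038 ≈ -4.840 mcg/mL.

-4.8 mcg/mL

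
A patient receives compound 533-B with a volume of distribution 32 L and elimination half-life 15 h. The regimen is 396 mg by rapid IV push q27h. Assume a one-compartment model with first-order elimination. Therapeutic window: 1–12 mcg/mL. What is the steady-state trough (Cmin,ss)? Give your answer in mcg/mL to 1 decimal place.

k = ln2/t½ = ln2/15 ≈ 0.046210 h⁻¹; fraction remaining f = e^(−kτ) = e^(−0.046210×27) ≈ 0.2872.
Single-dose peak C₀ = D/Vd = 396/32 ≈ 12.375 mcg/mL.
Steady-state trough Cmin,ss = C₀·f/(1−f) ≈ 12.375 × 0.2872/0.7128 ≈ 4.986 mcg/mL.
Trough 5.0 mcg/mL vs MEC 1 mcg/mL: adequate.

5.0 mcg/mL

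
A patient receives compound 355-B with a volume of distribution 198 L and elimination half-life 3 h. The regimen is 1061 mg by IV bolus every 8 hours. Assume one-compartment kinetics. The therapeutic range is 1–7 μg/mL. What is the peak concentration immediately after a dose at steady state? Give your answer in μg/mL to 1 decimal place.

6.4 μg/mL

τ/t½ = 8/3 ≈ 2.6667, so fraction remaining f = (1/2)^(8/3) ≈ 0.1575.
At steady state, accumulation factor R = 1/(1 − e^(−kτ)) ≈ 1.1869.
Single-dose peak C₀ = D/Vd = 1061/198 ≈ 5.359 μg/mL.
Cmax,ss = C₀/(1 − f) ≈ 5.359/0.8425 ≈ 6.361 μg/mL.
Peak 6.4 μg/mL vs MTC 7 μg/mL: below toxic threshold.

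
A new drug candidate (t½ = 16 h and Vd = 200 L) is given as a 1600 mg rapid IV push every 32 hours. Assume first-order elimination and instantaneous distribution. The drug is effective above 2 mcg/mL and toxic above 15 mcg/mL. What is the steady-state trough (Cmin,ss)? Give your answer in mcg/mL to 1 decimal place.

τ = 32 h = 2 half-lives, so f = (1/2)^2 = 0.25.
Accumulation ratio R = 1/(1 − f) = 1/0.75 = 4/3.
Single-dose peak C₀ = D/Vd = 1600/200 = 8 mcg/mL.
Steady-state peak Cmax,ss = C₀·R = 8 × 4/3 ≈ 10.667 mcg/mL.
Steady-state trough Cmin,ss = Cmax,ss·f ≈ 10.667 × 0.25 ≈ 2.667 mcg/mL.
Trough 2.7 mcg/mL vs MEC 2 mcg/mL: adequate.

2.7 mcg/mL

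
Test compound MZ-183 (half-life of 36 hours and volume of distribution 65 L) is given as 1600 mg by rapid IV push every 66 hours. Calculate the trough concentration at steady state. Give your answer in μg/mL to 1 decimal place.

τ/t½ = 66/36 ≈ 1.8333, so fraction remaining f = (1/2)^(66/36) ≈ 0.2806.
At steady state, accumulation factor R = 1/(1 − e^(−kτ)) ≈ 1.3900.
Each bolus raises the concentration by D/Vd = 1600/65 ≈ 24.615 μg/mL.
Steady-state peak Cmax,ss = C₀·R ≈ 24.615 × 1.3900 ≈ 34.215 μg/mL.
Steady-state trough Cmin,ss = Cmax,ss·f ≈ 34.215 × 0.2806 ≈ 9.601 μg/mL.

9.6 μg/mL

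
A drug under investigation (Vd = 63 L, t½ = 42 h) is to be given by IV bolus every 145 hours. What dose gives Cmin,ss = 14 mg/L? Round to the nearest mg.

τ/t½ = 145/42 ≈ 3.4524, so f = (1/2)^(145/42) ≈ 0.091354.
Cmin,ss = (D/Vd)·f/(1−f), so D = Cmin,ss·Vd·(1−f)/f.
D = 14 × 63 × (1−f)/f ≈ 14 × 63 × 9.94643 ≈ 8772.75 mg.

8773 mg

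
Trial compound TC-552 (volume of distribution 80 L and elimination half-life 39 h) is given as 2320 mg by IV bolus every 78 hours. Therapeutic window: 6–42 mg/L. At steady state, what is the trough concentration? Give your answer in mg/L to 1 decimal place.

τ = 78 h = 2 half-lives, so f = (1/2)^2 = 0.25.
At steady state, R = 1/(1 − 0.25) = 4/3.
Single-dose peak C₀ = D/Vd = 2320/80 = 29 mg/L.
Steady-state peak Cmax,ss = C₀·R = 29 × 4/3 ≈ 38.667 mg/L.
Steady-state trough Cmin,ss = Cmax,ss·f ≈ 38.667 × 0.25 ≈ 9.667 mg/L.
Trough 9.7 mg/L vs MEC 6 mg/L: adequate.

9.7 mg/L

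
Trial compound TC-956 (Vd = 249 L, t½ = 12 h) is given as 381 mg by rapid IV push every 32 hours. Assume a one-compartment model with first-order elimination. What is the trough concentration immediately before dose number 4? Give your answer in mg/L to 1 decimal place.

f = (1/2)^(τ/t½) = (1/2)^(32/12) ≈ 0.1575.
C₀ = D/Vd = 381/249 ≈ 1.530 mg/L.
Before the 4th dose, 3 doses have been given. Superposition: Cmin = C₀·(f + f² + … + f^3).
≈ 1.530 × (0.1575 + 0.0248 + 0.0039) ≈ 1.530 × 0.1862 ≈ 0.285 mg/L.

0.3 mg/L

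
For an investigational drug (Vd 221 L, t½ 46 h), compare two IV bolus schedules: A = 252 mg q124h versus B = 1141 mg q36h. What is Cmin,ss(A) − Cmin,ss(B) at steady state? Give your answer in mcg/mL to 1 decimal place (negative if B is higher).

-7.0 mcg/mL

Regimen A: f = (1/2)^(124/46) ≈ 0.1544; Cmin,ss = (252/221)·f/(1−f) ≈ 0.208 mcg/mL.
Regimen B: f = (1/2)^(36/46) ≈ 0.5813; Cmin,ss = (1141/221)·f/(1−f) ≈ 7.168 mcg/mL.
Difference ≈ 0.208 − 7.168 ≈ -6.960 mcg/mL.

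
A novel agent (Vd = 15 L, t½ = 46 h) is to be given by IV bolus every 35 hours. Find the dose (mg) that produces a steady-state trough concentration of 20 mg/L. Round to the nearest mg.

208 mg

τ/t½ = 35/46 ≈ 0.76087, so f = (1/2)^(35/46) ≈ 0.590141.
Cmin,ss = (D/Vd)·f/(1−f), so D = Cmin,ss·Vd·(1−f)/f.
D = 20 × 15 × (1−f)/f ≈ 20 × 15 × 0.69451 ≈ 208.35 mg.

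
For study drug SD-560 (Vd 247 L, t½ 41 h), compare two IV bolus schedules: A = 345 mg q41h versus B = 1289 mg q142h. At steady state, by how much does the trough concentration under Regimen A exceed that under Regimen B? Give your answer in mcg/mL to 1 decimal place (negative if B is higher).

0.9 mcg/mL

Regimen A: f = (1/2)^(41/41) ≈ 0.5000; Cmin,ss = (345/247)·f/(1−f) ≈ 1.397 mcg/mL.
Regimen B: f = (1/2)^(142/41) ≈ 0.0907; Cmin,ss = (1289/247)·f/(1−f) ≈ 0.521 mcg/mL.
Difference ≈ 1.397 − 0.521 ≈ 0.876 mcg/mL.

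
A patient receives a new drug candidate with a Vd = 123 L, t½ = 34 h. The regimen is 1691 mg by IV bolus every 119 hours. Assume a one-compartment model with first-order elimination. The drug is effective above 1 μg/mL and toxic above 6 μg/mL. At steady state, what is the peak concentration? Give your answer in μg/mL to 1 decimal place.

τ/t½ = 119/34 ≈ 3.5, so fraction remaining f = (1/2)^(119/34) ≈ 0.0884.
Accumulation ratio R = 1/(1 − f) ≈ 1/0.9116 ≈ 1.0970.
Each bolus raises the concentration by D/Vd = 1691/123 ≈ 13.748 μg/mL.
Cmax,ss = C₀/(1 − f) ≈ 13.748/0.9116 ≈ 15.081 μg/mL.
Peak 15.1 μg/mL vs MTC 6 μg/mL: exceeds toxic threshold.

15.1 μg/mL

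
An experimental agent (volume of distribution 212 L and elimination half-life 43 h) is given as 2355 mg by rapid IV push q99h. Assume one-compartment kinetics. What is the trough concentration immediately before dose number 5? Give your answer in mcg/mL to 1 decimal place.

f = (1/2)^(τ/t½) = (1/2)^(99/43) ≈ 0.2027.
C₀ = D/Vd = 2355/212 ≈ 11.108 mcg/mL.
Before the 5th dose, 4 doses have been given. Superposition: Cmin = C₀·(f + f² + … + f^4).
≈ 11.108 × (0.2027 + 0.0411 + 0.0083 + 0.0017) ≈ 11.108 × 0.2538 ≈ 2.819 mcg/mL.

2.8 mcg/mL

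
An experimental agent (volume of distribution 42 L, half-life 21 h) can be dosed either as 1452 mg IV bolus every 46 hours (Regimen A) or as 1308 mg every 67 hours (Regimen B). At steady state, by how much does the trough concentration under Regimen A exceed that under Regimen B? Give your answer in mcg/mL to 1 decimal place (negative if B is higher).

5.9 mcg/mL

Regimen A: f = (1/2)^(46/21) ≈ 0.2191; Cmin,ss = (1452/42)·f/(1−f) ≈ 9.700 mcg/mL.
Regimen B: f = (1/2)^(67/21) ≈ 0.1095; Cmin,ss = (1308/42)·f/(1−f) ≈ 3.829 mcg/mL.
Difference ≈ 9.700 − 3.829 ≈ 5.871 mcg/mL.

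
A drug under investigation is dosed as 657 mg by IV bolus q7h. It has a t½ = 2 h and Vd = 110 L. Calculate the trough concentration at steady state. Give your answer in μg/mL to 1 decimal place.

0.6 μg/mL

k = ln2/t½ = ln2/2 ≈ 0.346574 h⁻¹; fraction remaining f = e^(−kτ) = e^(−0.346574×7) ≈ 0.0884.
At steady state, accumulation factor R = 1/(1 − e^(−kτ)) ≈ 1.0970.
Single-dose peak C₀ = D/Vd = 657/110 ≈ 5.973 μg/mL.
Steady-state peak Cmax,ss = C₀·R ≈ 5.973 × 1.0970 ≈ 6.552 μg/mL.
Steady-state trough Cmin,ss = Cmax,ss·f ≈ 6.552 × 0.0884 ≈ 0.579 μg/mL.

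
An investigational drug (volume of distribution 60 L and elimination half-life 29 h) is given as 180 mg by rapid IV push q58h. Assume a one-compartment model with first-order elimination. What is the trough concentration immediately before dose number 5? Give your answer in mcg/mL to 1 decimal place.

1.0 mcg/mL

f = (1/2)^(τ/t½) = (1/2)^(58/29) ≈ 0.2500.
C₀ = D/Vd = 180/60 ≈ 3.000 mcg/mL.
Before the 5th dose, 4 doses have been given. Superposition: Cmin = C₀·(f + f² + … + f^4).
≈ 3.000 × (0.2500 + 0.0625 + 0.0156 + 0.0039) ≈ 3.000 × 0.3320 ≈ 0.996 mcg/mL.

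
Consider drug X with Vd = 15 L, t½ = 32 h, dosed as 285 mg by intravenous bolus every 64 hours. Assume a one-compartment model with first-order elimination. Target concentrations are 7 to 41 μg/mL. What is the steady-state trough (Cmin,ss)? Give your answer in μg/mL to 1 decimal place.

6.3 μg/mL

The dosing interval is 2 half-lives, so f = 2^(−2) = 0.25.
Accumulation ratio R = 1/(1 − f) = 1/0.75 = 4/3.
Single-dose peak C₀ = D/Vd = 285/15 = 19 μg/mL.
Steady-state peak Cmax,ss = C₀·R = 19 × 4/3 ≈ 25.333 μg/mL.
Steady-state trough Cmin,ss = Cmax,ss·f ≈ 25.333 × 0.25 ≈ 6.333 μg/mL.
Trough 6.3 μg/mL vs MEC 7 μg/mL: subtherapeutic.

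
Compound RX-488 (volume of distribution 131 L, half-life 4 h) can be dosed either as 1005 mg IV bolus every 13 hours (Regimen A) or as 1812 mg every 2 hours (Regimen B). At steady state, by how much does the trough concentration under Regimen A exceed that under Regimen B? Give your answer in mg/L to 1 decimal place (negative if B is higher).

-32.5 mg/L

Regimen A: f = (1/2)^(13/4) ≈ 0.1051; Cmin,ss = (1005/131)·f/(1−f) ≈ 0.901 mg/L.
Regimen B: f = (1/2)^(2/4) ≈ 0.7071; Cmin,ss = (1812/131)·f/(1−f) ≈ 33.392 mg/L.
Difference ≈ 0.901 − 33.392 ≈ -32.491 mg/L.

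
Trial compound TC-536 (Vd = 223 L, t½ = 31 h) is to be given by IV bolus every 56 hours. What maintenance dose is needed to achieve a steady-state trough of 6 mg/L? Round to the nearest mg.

τ/t½ = 56/31 ≈ 1.8065, so f = (1/2)^(56/31) ≈ 0.285893.
Cmin,ss = (D/Vd)·f/(1−f), so D = Cmin,ss·Vd·(1−f)/f.
D = 6 × 223 × (1−f)/f ≈ 6 × 223 × 2.49781 ≈ 3342.07 mg.

3342 mg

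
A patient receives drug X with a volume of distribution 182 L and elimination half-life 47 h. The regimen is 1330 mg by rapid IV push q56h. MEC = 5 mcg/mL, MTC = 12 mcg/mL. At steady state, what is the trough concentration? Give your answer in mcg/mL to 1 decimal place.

τ/t½ = 56/47 ≈ 1.1915, so fraction remaining f = (1/2)^(56/47) ≈ 0.4379.
At steady state, accumulation factor R = 1/(1 − e^(−kτ)) ≈ 1.7790.
Each bolus raises the concentration by D/Vd = 1330/182 ≈ 7.308 mcg/mL.
Cmax,ss = C₀/(1 − f) ≈ 7.308/0.5621 ≈ 13.001 mcg/mL.
One interval later, Cmin,ss = Cmax,ss·e^(−kτ) ≈ 13.001 × 0.4379 ≈ 5.693 mcg/mL.
Trough 5.7 mcg/mL vs MEC 5 mcg/mL: adequate.

5.7 mcg/mL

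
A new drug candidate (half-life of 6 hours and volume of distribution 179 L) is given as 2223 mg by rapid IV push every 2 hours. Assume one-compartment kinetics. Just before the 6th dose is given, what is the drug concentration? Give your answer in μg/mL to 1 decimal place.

32.7 μg/mL

f = (1/2)^(τ/t½) = (1/2)^(2/6) ≈ 0.7937.
C₀ = D/Vd = 2223/179 ≈ 12.419 μg/mL.
Before the 6th dose, 5 doses have been given. Superposition: Cmin = C₀·(f + f² + … + f^5).
≈ 12.419 × (0.7937 + 0.6300 + 0.5000 + 0.3968 + 0.3150) ≈ 12.419 × 2.6355 ≈ 32.730 μg/mL.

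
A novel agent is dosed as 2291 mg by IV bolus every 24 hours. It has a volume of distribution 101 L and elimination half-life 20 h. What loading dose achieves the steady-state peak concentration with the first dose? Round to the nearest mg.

4057 mg

f = (1/2)^(24/20) ≈ 0.435275; accumulation ratio R = 1/(1−f) ≈ 1.77077.
Loading dose to hit Cmax,ss on first dose: D_load = D_maint·R ≈ 2291 × 1.77077 ≈ 4056.83 mg.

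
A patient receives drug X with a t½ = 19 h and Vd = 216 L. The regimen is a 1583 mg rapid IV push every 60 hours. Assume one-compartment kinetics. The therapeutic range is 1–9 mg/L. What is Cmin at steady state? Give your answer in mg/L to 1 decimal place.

0.9 mg/L

Over one 60-h interval, 60/19 ≈ 3.1579 half-lives elapse, leaving f ≈ 0.1120 of each dose.
Accumulation ratio R = 1/(1 − f) ≈ 1/0.8880 ≈ 1.1261.
Single-dose peak C₀ = D/Vd = 1583/216 ≈ 7.329 mg/L.
Steady-state peak Cmax,ss = C₀·R ≈ 7.329 × 1.1261 ≈ 8.253 mg/L.
Steady-state trough Cmin,ss = Cmax,ss·f ≈ 8.253 × 0.1120 ≈ 0.924 mg/L.
Trough 0.9 mg/L vs MEC 1 mg/L: subtherapeutic.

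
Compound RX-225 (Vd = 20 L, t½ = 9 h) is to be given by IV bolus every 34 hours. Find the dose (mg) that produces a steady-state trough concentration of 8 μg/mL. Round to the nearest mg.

2035 mg

τ/t½ = 34/9 ≈ 3.7778, so f = (1/2)^(34/9) ≈ 0.072908.
Cmin,ss = (D/Vd)·f/(1−f), so D = Cmin,ss·Vd·(1−f)/f.
D = 8 × 20 × (1−f)/f ≈ 8 × 20 × 12.71592 ≈ 2034.55 mg.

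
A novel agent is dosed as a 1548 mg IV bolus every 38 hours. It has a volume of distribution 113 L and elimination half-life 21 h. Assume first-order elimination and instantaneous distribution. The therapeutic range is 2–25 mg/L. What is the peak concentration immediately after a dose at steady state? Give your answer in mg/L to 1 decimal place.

Over one 38-h interval, 38/21 ≈ 1.8095 half-lives elapse, leaving f ≈ 0.2853 of each dose.
Accumulation ratio R = 1/(1 − f) ≈ 1/0.7147 ≈ 1.3992.
Each bolus raises the concentration by D/Vd = 1548/113 ≈ 13.699 mg/L.
Steady-state peak Cmax,ss = C₀·R ≈ 13.699 × 1.3992 ≈ 19.168 mg/L.
Peak 19.2 mg/L vs MTC 25 mg/L: below toxic threshold.

19.2 mg/L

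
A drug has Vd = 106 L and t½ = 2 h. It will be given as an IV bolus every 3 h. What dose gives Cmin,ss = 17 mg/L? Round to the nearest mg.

τ/t½ = 3/2 ≈ 1.5, so f = (1/2)^(3/2) ≈ 0.353553.
Cmin,ss = (D/Vd)·f/(1−f), so D = Cmin,ss·Vd·(1−f)/f.
D = 17 × 106 × (1−f)/f ≈ 17 × 106 × 1.82843 ≈ 3294.83 mg.

3295 mg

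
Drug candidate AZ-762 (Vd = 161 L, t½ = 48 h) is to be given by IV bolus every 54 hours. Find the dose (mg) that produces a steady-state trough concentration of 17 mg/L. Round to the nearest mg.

3232 mg

τ/t½ = 54/48 ≈ 1.125, so f = (1/2)^(54/48) ≈ 0.458502.
Cmin,ss = (D/Vd)·f/(1−f), so D = Cmin,ss·Vd·(1−f)/f.
D = 17 × 161 × (1−f)/f ≈ 17 × 161 × 1.18102 ≈ 3232.45 mg.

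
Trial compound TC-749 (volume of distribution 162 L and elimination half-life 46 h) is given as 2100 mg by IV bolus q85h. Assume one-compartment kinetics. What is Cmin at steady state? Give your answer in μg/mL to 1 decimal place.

τ/t½ = 85/46 ≈ 1.8478, so fraction remaining f = (1/2)^(85/46) ≈ 0.2778.
Single-dose peak C₀ = D/Vd = 2100/162 ≈ 12.963 μg/mL.
Steady-state trough Cmin,ss = C₀·f/(1−f) ≈ 12.963 × 0.2778/0.7222 ≈ 4.986 μg/mL.

5.0 μg/mL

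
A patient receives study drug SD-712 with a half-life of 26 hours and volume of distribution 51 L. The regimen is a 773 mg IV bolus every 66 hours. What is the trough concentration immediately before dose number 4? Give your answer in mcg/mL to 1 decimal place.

f = (1/2)^(τ/t½) = (1/2)^(66/26) ≈ 0.1721.
C₀ = D/Vd = 773/51 ≈ 15.157 mcg/mL.
Before the 4th dose, 3 doses have been given. Superposition: Cmin = C₀·(f + f² + … + f^3).
≈ 15.157 × (0.1721 + 0.0296 + 0.0051) ≈ 15.157 × 0.2068 ≈ 3.134 mcg/mL.

3.1 mcg/mL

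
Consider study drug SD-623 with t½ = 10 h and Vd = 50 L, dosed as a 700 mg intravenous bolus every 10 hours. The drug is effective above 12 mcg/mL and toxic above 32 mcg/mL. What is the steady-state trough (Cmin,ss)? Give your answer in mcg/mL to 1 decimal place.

The dosing interval is 1 half-life, so f = 2^(−1) = 0.5.
Accumulation ratio R = 1/(1 − f) = 1/0.5 = 2/1.
Single-dose peak C₀ = D/Vd = 700/50 = 14 mcg/mL.
Steady-state peak Cmax,ss = C₀·R = 14 × 2/1 ≈ 28.000 mcg/mL.
Steady-state trough Cmin,ss = Cmax,ss·f ≈ 28.000 × 0.5 ≈ 14.000 mcg/mL.
Trough 14.0 mcg/mL vs MEC 12 mcg/mL: adequate.

14.0 mcg/mL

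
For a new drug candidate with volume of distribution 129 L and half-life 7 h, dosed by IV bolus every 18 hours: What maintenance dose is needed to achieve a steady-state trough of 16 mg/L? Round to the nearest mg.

τ/t½ = 18/7 ≈ 2.5714, so f = (1/2)^(18/7) ≈ 0.168238.
Cmin,ss = (D/Vd)·f/(1−f), so D = Cmin,ss·Vd·(1−f)/f.
D = 16 × 129 × (1−f)/f ≈ 16 × 129 × 4.94396 ≈ 10204.33 mg.

10204 mg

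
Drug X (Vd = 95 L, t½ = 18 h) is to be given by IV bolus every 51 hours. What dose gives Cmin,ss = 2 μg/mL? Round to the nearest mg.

1164 mg

τ/t½ = 51/18 ≈ 2.8333, so f = (1/2)^(51/18) ≈ 0.140308.
Cmin,ss = (D/Vd)·f/(1−f), so D = Cmin,ss·Vd·(1−f)/f.
D = 2 × 95 × (1−f)/f ≈ 2 × 95 × 6.12718 ≈ 1164.16 mg.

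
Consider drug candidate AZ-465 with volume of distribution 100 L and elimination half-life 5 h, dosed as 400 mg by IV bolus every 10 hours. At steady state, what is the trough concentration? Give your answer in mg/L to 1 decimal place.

τ = 10 h = 2 half-lives, so f = (1/2)^2 = 0.25.
At steady state, R = 1/(1 − 0.25) = 4/3.
Single-dose peak C₀ = D/Vd = 400/100 = 4 mg/L.
Steady-state peak Cmax,ss = C₀·R = 4 × 4/3 ≈ 5.333 mg/L.
Steady-state trough Cmin,ss = Cmax,ss·f ≈ 5.333 × 0.25 ≈ 1.333 mg/L.

1.3 mg/L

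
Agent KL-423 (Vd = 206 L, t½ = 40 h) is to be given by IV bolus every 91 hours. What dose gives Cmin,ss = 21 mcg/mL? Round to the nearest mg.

16612 mg

τ/t½ = 91/40 ≈ 2.275, so f = (1/2)^(91/40) ≈ 0.206613.
Cmin,ss = (D/Vd)·f/(1−f), so D = Cmin,ss·Vd·(1−f)/f.
D = 21 × 206 × (1−f)/f ≈ 21 × 206 × 3.83997 ≈ 16611.71 mg.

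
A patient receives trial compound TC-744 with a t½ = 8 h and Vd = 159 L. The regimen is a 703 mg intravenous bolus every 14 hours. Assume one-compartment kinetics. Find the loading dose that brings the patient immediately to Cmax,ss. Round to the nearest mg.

f = (1/2)^(14/8) ≈ 0.297302; accumulation ratio R = 1/(1−f) ≈ 1.42309.
Loading dose to hit Cmax,ss on first dose: D_load = D_maint·R ≈ 703 × 1.42309 ≈ 1000.43 mg.

1000 mg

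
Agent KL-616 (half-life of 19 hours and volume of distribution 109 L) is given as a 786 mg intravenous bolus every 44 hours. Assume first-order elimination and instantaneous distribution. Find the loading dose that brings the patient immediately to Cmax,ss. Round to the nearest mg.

f = (1/2)^(44/19) ≈ 0.200853; accumulation ratio R = 1/(1−f) ≈ 1.25133.
Loading dose to hit Cmax,ss on first dose: D_load = D_maint·R ≈ 786 × 1.25133 ≈ 983.55 mg.

984 mg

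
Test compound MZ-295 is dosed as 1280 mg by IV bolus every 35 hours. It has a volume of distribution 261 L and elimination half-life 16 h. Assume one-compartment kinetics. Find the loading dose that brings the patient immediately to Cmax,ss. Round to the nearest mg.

1640 mg

f = (1/2)^(35/16) ≈ 0.219532; accumulation ratio R = 1/(1−f) ≈ 1.28128.
Loading dose to hit Cmax,ss on first dose: D_load = D_maint·R ≈ 1280 × 1.28128 ≈ 1640.04 mg.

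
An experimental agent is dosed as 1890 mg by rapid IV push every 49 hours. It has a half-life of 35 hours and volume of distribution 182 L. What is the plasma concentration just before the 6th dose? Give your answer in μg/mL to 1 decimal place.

f = (1/2)^(τ/t½) = (1/2)^(49/35) ≈ 0.3789.
C₀ = D/Vd = 1890/182 ≈ 10.385 μg/mL.
Before the 6th dose, 5 doses have been given. Superposition: Cmin = C₀·(f + f² + … + f^5).
≈ 10.385 × (0.3789 + 0.1436 + 0.0544 + 0.0206 + 0.0078) ≈ 10.385 × 0.6053 ≈ 6.286 μg/mL.

6.3 μg/mL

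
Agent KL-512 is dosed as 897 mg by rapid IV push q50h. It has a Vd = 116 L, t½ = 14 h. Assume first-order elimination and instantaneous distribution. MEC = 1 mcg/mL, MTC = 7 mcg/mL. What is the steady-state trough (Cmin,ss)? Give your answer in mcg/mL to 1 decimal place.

0.7 mcg/mL

k = ln2/t½ = ln2/14 ≈ 0.049511 h⁻¹; fraction remaining f = e^(−kτ) = e^(−0.049511×50) ≈ 0.0841.
Single-dose peak C₀ = D/Vd = 897/116 ≈ 7.733 mcg/mL.
Steady-state trough Cmin,ss = C₀·f/(1−f) ≈ 7.733 × 0.0841/0.9159 ≈ 0.710 mcg/mL.
Trough 0.7 mcg/mL vs MEC 1 mcg/mL: subtherapeutic.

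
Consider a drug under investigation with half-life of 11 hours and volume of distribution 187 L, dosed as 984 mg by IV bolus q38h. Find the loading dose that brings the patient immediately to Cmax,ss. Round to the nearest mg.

1083 mg

f = (1/2)^(38/11) ≈ 0.091218; accumulation ratio R = 1/(1−f) ≈ 1.10037.
Loading dose to hit Cmax,ss on first dose: D_load = D_maint·R ≈ 984 × 1.10037 ≈ 1082.76 mg.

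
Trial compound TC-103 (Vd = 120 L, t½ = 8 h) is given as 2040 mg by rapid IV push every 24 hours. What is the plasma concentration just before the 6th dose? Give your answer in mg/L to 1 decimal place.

f = (1/2)^(τ/t½) = (1/2)^(24/8) ≈ 0.1250.
C₀ = D/Vd = 2040/120 ≈ 17.000 mg/L.
Before the 6th dose, 5 doses have been given. Superposition: Cmin = C₀·(f + f² + … + f^5).
≈ 17.000 × (0.1250 + 0.0156 + 0.0020 + 0.0002 + 0.0000) ≈ 17.000 × 0.1428 ≈ 2.428 mg/L.

2.4 mg/L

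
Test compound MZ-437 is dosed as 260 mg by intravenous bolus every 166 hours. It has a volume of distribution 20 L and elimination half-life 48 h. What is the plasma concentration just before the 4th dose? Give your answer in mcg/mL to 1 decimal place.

1.3 mcg/mL

f = (1/2)^(τ/t½) = (1/2)^(166/48) ≈ 0.0910.
C₀ = D/Vd = 260/20 ≈ 13.000 mcg/mL.
Before the 4th dose, 3 doses have been given. Superposition: Cmin = C₀·(f + f² + … + f^3).
≈ 13.000 × (0.0910 + 0.0083 + 0.0008) ≈ 13.000 × 0.1001 ≈ 1.301 mcg/mL.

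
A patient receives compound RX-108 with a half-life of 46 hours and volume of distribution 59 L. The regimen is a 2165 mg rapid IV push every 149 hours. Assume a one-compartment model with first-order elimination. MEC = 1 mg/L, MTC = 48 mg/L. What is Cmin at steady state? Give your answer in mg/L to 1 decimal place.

τ/t½ = 149/46 ≈ 3.2391, so fraction remaining f = (1/2)^(149/46) ≈ 0.1059.
Accumulation ratio R = 1/(1 − f) ≈ 1/0.8941 ≈ 1.1184.
Each bolus raises the concentration by D/Vd = 2165/59 ≈ 36.695 mg/L.
Steady-state peak Cmax,ss = C₀·R ≈ 36.695 × 1.1184 ≈ 41.040 mg/L.
One interval later, Cmin,ss = Cmax,ss·e^(−kτ) ≈ 41.040 × 0.1059 ≈ 4.346 mg/L.
Trough 4.3 mg/L vs MEC 1 mg/L: adequate.

4.3 mg/L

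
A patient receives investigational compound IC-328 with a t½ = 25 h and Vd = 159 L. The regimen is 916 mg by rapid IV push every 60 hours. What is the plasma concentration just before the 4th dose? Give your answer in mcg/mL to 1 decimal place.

1.3 mcg/mL

f = (1/2)^(τ/t½) = (1/2)^(60/25) ≈ 0.1895.
C₀ = D/Vd = 916/159 ≈ 5.761 mcg/mL.
Before the 4th dose, 3 doses have been given. Superposition: Cmin = C₀·(f + f² + … + f^3).
≈ 5.761 × (0.1895 + 0.0359 + 0.0068) ≈ 5.761 × 0.2322 ≈ 1.338 mcg/mL.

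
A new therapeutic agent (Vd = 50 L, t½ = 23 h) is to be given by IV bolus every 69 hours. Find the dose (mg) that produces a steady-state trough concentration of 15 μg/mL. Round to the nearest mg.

τ/t½ = 69/23 ≈ 3, so f = (1/2)^(69/23) ≈ 0.125000.
Cmin,ss = (D/Vd)·f/(1−f), so D = Cmin,ss·Vd·(1−f)/f.
D = 15 × 50 × (1−f)/f ≈ 15 × 50 × 7.00000 ≈ 5250.00 mg.

5250 mg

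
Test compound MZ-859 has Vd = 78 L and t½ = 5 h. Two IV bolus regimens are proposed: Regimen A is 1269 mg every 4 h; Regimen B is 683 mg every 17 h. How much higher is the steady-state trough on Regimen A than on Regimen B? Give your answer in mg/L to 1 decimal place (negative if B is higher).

21.0 mg/L

Regimen A: f = (1/2)^(4/5) ≈ 0.5743; Cmin,ss = (1269/78)·f/(1−f) ≈ 21.948 mg/L.
Regimen B: f = (1/2)^(17/5) ≈ 0.0947; Cmin,ss = (683/78)·f/(1−f) ≈ 0.916 mg/L.
Difference ≈ 21.948 − 0.916 ≈ 21.032 mg/L.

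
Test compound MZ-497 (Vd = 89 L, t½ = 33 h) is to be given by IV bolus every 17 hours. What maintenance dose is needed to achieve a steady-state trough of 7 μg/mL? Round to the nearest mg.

τ/t½ = 17/33 ≈ 0.51515, so f = (1/2)^(17/33) ≈ 0.699719.
Cmin,ss = (D/Vd)·f/(1−f), so D = Cmin,ss·Vd·(1−f)/f.
D = 7 × 89 × (1−f)/f ≈ 7 × 89 × 0.42915 ≈ 267.36 mg.

267 mg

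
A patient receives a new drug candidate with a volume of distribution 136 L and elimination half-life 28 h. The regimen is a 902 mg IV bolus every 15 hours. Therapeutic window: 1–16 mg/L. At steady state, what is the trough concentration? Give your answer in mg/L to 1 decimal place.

Over one 15-h interval, 15/28 ≈ 0.53571 half-lives elapse, leaving f ≈ 0.6898 of each dose.
Single-dose peak C₀ = D/Vd = 902/136 ≈ 6.632 mg/L.
Steady-state trough Cmin,ss = C₀·f/(1−f) ≈ 6.632 × 0.6898/0.3102 ≈ 14.748 mg/L.
Trough 14.7 mg/L vs MEC 1 mg/L: adequate.

14.7 mg/L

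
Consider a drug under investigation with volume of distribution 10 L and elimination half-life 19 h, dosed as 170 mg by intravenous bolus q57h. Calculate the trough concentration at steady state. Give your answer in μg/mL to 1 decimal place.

The dosing interval is 3 half-lives, so f = 2^(−3) = 0.125.
At steady state, R = 1/(1 − 0.125) = 8/7.
Single-dose peak C₀ = D/Vd = 170/10 = 17 μg/mL.
Steady-state peak Cmax,ss = C₀·R = 17 × 8/7 ≈ 19.429 μg/mL.
Steady-state trough Cmin,ss = Cmax,ss·f ≈ 19.429 × 0.125 ≈ 2.429 μg/mL.

2.4 μg/mL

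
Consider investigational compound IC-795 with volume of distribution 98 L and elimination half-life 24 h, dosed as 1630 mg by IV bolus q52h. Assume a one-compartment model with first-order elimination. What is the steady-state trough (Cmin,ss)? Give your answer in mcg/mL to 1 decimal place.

4.8 mcg/mL

τ/t½ = 52/24 ≈ 2.1667, so fraction remaining f = (1/2)^(52/24) ≈ 0.2227.
At steady state, accumulation factor R = 1/(1 − e^(−kτ)) ≈ 1.2865.
Single-dose peak C₀ = D/Vd = 1630/98 ≈ 16.633 mcg/mL.
Steady-state peak Cmax,ss = C₀·R ≈ 16.633 × 1.2865 ≈ 21.398 mcg/mL.
Steady-state trough Cmin,ss = Cmax,ss·f ≈ 21.398 × 0.2227 ≈ 4.765 mcg/mL.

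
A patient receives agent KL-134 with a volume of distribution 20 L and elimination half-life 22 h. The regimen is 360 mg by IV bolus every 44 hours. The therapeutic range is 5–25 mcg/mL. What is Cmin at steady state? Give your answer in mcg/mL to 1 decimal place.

The dosing interval is 2 half-lives, so f = 2^(−2) = 0.25.
At steady state, R = 1/(1 − 0.25) = 4/3.
Single-dose peak C₀ = D/Vd = 360/20 = 18 mcg/mL.
Steady-state peak Cmax,ss = C₀·R = 18 × 4/3 ≈ 24.000 mcg/mL.
Steady-state trough Cmin,ss = Cmax,ss·f ≈ 24.000 × 0.25 ≈ 6.000 mcg/mL.
Trough 6.0 mcg/mL vs MEC 5 mcg/mL: adequate.

6.0 mcg/mL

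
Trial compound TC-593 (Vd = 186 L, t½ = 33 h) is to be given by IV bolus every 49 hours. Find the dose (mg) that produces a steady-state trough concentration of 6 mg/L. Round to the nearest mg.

τ/t½ = 49/33 ≈ 1.4848, so f = (1/2)^(49/33) ≈ 0.357286.
Cmin,ss = (D/Vd)·f/(1−f), so D = Cmin,ss·Vd·(1−f)/f.
D = 6 × 186 × (1−f)/f ≈ 6 × 186 × 1.79888 ≈ 2007.55 mg.

2008 mg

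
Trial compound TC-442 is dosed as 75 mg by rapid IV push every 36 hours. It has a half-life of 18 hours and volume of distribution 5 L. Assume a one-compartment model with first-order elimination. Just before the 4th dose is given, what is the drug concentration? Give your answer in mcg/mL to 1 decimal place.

4.9 mcg/mL

f = (1/2)^(τ/t½) = (1/2)^(36/18) ≈ 0.2500.
C₀ = D/Vd = 75/5 ≈ 15.000 mcg/mL.
Before the 4th dose, 3 doses have been given. Superposition: Cmin = C₀·(f + f² + … + f^3).
≈ 15.000 × (0.2500 + 0.0625 + 0.0156) ≈ 15.000 × 0.3281 ≈ 4.921 mcg/mL.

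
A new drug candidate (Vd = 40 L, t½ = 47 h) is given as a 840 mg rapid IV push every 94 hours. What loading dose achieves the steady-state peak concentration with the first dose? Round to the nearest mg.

f = (1/2)^(94/47) ≈ 0.250000; accumulation ratio R = 1/(1−f) ≈ 1.33333.
Loading dose to hit Cmax,ss on first dose: D_load = D_maint·R ≈ 840 × 1.33333 ≈ 1120.00 mg.

1120 mg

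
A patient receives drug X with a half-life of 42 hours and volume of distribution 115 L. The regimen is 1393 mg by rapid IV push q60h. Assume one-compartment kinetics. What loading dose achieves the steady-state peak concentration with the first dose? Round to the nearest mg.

f = (1/2)^(60/42) ≈ 0.371499; accumulation ratio R = 1/(1−f) ≈ 1.59109.
Loading dose to hit Cmax,ss on first dose: D_load = D_maint·R ≈ 1393 × 1.59109 ≈ 2216.39 mg.

2216 mg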